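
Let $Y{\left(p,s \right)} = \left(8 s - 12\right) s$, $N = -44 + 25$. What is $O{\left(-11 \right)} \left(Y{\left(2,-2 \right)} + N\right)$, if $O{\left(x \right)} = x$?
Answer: $-407$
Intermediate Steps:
$N = -19$
$Y{\left(p,s \right)} = s \left(-12 + 8 s\right)$ ($Y{\left(p,s \right)} = \left(-12 + 8 s\right) s = s \left(-12 + 8 s\right)$)
$O{\left(-11 \right)} \left(Y{\left(2,-2 \right)} + N\right) = - 11 \left(4 \left(-2\right) \left(-3 + 2 \left(-2\right)\right) - 19\right) = - 11 \left(4 \left(-2\right) \left(-3 - 4\right) - 19\right) = - 11 \left(4 \left(-2\right) \left(-7\right) - 19\right) = - 11 \left(56 - 19\right) = \left(-11\right) 37 = -407$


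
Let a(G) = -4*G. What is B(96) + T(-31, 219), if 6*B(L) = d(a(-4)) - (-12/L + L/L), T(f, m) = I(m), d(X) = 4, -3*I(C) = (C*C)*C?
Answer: -168055319/48 ≈ -3.5012e+6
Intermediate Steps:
I(C) = -C³/3 (I(C) = -C*C*C/3 = -C²*C/3 = -C³/3)
T(f, m) = -m³/3
B(L) = ½ + 2/L (B(L) = (4 - (-12/L + L/L))/6 = (4 - (-12/L + 1))/6 = (4 - (1 - 12/L))/6 = (4 + (-1 + 12/L))/6 = (3 + 12/L)/6 = ½ + 2/L)
B(96) + T(-31, 219) = (½)*(4 + 96)/96 - ⅓*219³ = (½)*(1/96)*100 - ⅓*10503459 = 25/48 - 3501153 = -168055319/48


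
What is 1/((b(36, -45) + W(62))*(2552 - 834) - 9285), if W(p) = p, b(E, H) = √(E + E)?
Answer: 97231/9241357633 - 10308*√2/9241357633 ≈ 8.9438e-6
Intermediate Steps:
b(E, H) = √2*√E (b(E, H) = √(2*E) = √2*√E)
1/((b(36, -45) + W(62))*(2552 - 834) - 9285) = 1/((√2*√36 + 62)*(2552 - 834) - 9285) = 1/((√2*6 + 62)*1718 - 9285) = 1/((6*√2 + 62)*1718 - 9285) = 1/((62 + 6*√2)*1718 - 9285) = 1/((106516 + 10308*√2) - 9285) = 1/(97231 + 10308*√2)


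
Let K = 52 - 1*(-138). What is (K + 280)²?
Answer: 220900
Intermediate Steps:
K = 190 (K = 52 + 138 = 190)
(K + 280)² = (190 + 280)² = 470² = 220900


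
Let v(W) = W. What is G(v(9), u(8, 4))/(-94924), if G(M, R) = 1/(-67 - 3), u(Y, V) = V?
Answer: 1/6644680 ≈ 1.5050e-7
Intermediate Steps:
G(M, R) = -1/70 (G(M, R) = 1/(-70) = -1/70)
G(v(9), u(8, 4))/(-94924) = -1/70/(-94924) = -1/70*(-1/94924) = 1/6644680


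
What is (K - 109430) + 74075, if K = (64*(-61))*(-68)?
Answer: 230117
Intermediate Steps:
K = 265472 (K = -3904*(-68) = 265472)
(K - 109430) + 74075 = (265472 - 109430) + 74075 = 156042 + 74075 = 230117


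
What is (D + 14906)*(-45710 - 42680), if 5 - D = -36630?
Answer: -4555708990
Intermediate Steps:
D = 36635 (D = 5 - 1*(-36630) = 5 + 36630 = 36635)
(D + 14906)*(-45710 - 42680) = (36635 + 14906)*(-45710 - 42680) = 51541*(-88390) = -4555708990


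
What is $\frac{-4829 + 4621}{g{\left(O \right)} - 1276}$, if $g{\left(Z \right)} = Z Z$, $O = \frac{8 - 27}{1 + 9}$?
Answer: $\frac{20800}{127239} \approx 0.16347$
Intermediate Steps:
$O = - \frac{19}{10} \approx -1.9$
$g{\left(Z \right)} = Z^{2}$
$\frac{-4829 + 4621}{g{\left(O \right)} - 1276} = \frac{-4829 + 4621}{\left(- \frac{19}{10}\right)^{2} - 1276} = - \frac{208}{\frac{361}{100} - 1276} = - \frac{208}{- \frac{127239}{100}} = \left(-208\right) \left(- \frac{100}{127239}\right) = \frac{20800}{127239}$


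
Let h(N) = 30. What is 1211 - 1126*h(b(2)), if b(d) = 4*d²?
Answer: -32569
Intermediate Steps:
1211 - 1126*h(b(2)) = 1211 - 1126*30 = 1211 - 33780 = -32569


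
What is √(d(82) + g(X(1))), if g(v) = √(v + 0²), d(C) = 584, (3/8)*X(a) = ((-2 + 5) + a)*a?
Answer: 2*√(1314 + 3*√6)/3 ≈ 24.234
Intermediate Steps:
X(a) = 8*a*(3 + a)/3 (X(a) = 8*(((-2 + 5) + a)*a)/3 = 8*((3 + a)*a)/3 = 8*(a*(3 + a))/3 = 8*a*(3 + a)/3)
g(v) = √v (g(v) = √(v + 0) = √v)
√(d(82) + g(X(1))) = √(584 + √((8/3)*1*(3 + 1))) = √(584 + √((8/3)*1*4)) = √(584 + √(32/3)) = √(584 + 4*√6/3)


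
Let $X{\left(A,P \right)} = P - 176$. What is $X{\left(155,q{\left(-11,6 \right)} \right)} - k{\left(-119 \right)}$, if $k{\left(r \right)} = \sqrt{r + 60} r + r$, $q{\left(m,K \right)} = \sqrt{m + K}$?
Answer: $-57 + i \sqrt{5} + 119 i \sqrt{59} \approx -57.0 + 916.29 i$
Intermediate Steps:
$q{\left(m,K \right)} = \sqrt{K + m}$
$X{\left(A,P \right)} = -176 + P$
$k{\left(r \right)} = r + r \sqrt{60 + r}$ ($k{\left(r \right)} = \sqrt{60 + r} r + r = r \sqrt{60 + r} + r = r + r \sqrt{60 + r}$)
$X{\left(155,q{\left(-11,6 \right)} \right)} - k{\left(-119 \right)} = \left(-176 + \sqrt{6 - 11}\right) - - 119 \left(1 + \sqrt{60 - 119}\right) = \left(-176 + \sqrt{-5}\right) - - 119 \left(1 + \sqrt{-59}\right) = \left(-176 + i \sqrt{5}\right) - - 119 \left(1 + i \sqrt{59}\right) = \left(-176 + i \sqrt{5}\right) - \left(-119 - 119 i \sqrt{59}\right) = \left(-176 + i \sqrt{5}\right) + \left(119 + 119 i \sqrt{59}\right) = -57 + i \sqrt{5} + 119 i \sqrt{59}$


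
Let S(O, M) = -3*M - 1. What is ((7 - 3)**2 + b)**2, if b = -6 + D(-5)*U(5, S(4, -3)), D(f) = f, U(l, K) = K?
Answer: 900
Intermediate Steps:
S(O, M) = -1 - 3*M
b = -46 (b = -6 - 5*(-1 - 3*(-3)) = -6 - 5*(-1 + 9) = -6 - 5*8 = -6 - 40 = -46)
((7 - 3)**2 + b)**2 = ((7 - 3)**2 - 46)**2 = (4**2 - 46)**2 = (16 - 46)**2 = (-30)**2 = 900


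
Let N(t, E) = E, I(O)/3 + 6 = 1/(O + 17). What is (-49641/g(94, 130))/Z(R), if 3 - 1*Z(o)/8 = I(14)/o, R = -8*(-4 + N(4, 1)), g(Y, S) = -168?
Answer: 512957/52024 ≈ 9.8600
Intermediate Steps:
I(O) = -18 + 3/(17 + O) (I(O) = -18 + 3/(O + 17) = -18 + 3/(17 + O))
R = 24 (R = -8*(-4 + 1) = -8*(-3) = 24)
Z(o) = 24 + 4440/(31*o) (Z(o) = 24 - 8*3*(-101 - 6*14)/(17 + 14)/o = 24 - 8*3*(-101 - 84)/31/o = 24 - 8*3*(1/31)*(-185)/o = 24 - (-4440)/(31*o) = 24 + 4440/(31*o))
(-49641/g(94, 130))/Z(R) = (-49641/(-168))/(24 + (4440/31)/24) = (-49641*(-1/168))/(24 + (4440/31)*(1/24)) = 16547/(56*(24 + 185/31)) = 16547/(56*(929/31)) = (16547/56)*(31/929) = 512957/52024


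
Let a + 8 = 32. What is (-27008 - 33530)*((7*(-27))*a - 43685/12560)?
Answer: 345162522461/1256 ≈ 2.7481e+8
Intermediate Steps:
a = 24 (a = -8 + 32 = 24)
(-27008 - 33530)*((7*(-27))*a - 43685/12560) = (-27008 - 33530)*((7*(-27))*24 - 43685/12560) = -60538*(-189*24 - 43685*1/12560) = -60538*(-4536 - 8737/2512) = -60538*(-11403169/2512) = 345162522461/1256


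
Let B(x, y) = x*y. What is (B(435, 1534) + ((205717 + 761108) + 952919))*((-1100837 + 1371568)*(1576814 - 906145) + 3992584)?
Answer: 469740392304676182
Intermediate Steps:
(B(435, 1534) + ((205717 + 761108) + 952919))*((-1100837 + 1371568)*(1576814 - 906145) + 3992584) = (435*1534 + ((205717 + 761108) + 952919))*((-1100837 + 1371568)*(1576814 - 906145) + 3992584) = (667290 + (966825 + 952919))*(270731*670669 + 3992584) = (667290 + 1919744)*(181570889039 + 3992584) = 2587034*181574881623 = 469740392304676182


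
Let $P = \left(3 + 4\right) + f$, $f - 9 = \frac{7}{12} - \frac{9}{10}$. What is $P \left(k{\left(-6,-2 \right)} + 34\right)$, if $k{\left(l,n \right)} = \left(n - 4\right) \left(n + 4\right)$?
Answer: $\frac{10351}{30} \approx 345.03$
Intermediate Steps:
$f = \frac{521}{60}$ ($f = 9 + \left(\frac{7}{12} - \frac{9}{10}\right) = 9 - \frac{19}{60} = \frac{521}{60} \approx 8.6833$)
$k{\left(l,n \right)} = \left(-4 + n\right) \left(4 + n\right)$
$P = \frac{941}{60}$ ($P = \left(3 + 4\right) + \frac{521}{60} = 7 + \frac{521}{60} = \frac{941}{60} \approx 15.683$)
$P \left(k{\left(-6,-2 \right)} + 34\right) = \frac{941 \left(\left(-16 + \left(-2\right)^{2}\right) + 34\right)}{60} = \frac{941 \left(\left(-16 + 4\right) + 34\right)}{60} = \frac{941 \left(-12 + 34\right)}{60} = \frac{941}{60} \cdot 22 = \frac{10351}{30}$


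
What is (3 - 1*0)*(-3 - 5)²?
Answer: 192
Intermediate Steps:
(3 - 1*0)*(-3 - 5)² = (3 + 0)*(-8)² = 3*64 = 192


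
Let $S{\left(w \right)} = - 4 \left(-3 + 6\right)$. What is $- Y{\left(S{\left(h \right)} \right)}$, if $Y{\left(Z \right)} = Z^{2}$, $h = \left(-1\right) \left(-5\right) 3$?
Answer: $-144$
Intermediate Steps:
$h = 15$ ($h = 5 \cdot 3 = 15$)
$S{\left(w \right)} = -12$ ($S{\left(w \right)} = \left(-4\right) 3 = -12$)
$- Y{\left(S{\left(h \right)} \right)} = - \left(-12\right)^{2} = \left(-1\right) 144 = -144$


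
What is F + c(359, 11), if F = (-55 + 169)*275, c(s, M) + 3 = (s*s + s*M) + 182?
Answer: 164359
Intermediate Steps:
c(s, M) = 179 + s² + M*s (c(s, M) = -3 + ((s*s + s*M) + 182) = -3 + ((s² + M*s) + 182) = -3 + (182 + s² + M*s) = 179 + s² + M*s)
F = 31350 (F = 114*275 = 31350)
F + c(359, 11) = 31350 + (179 + 359² + 11*359) = 31350 + (179 + 128881 + 3949) = 31350 + 133009 = 164359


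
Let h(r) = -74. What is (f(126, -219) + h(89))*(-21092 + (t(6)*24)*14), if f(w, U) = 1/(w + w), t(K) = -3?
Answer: 103024675/63 ≈ 1.6353e+6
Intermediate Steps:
f(w, U) = 1/(2*w)
(f(126, -219) + h(89))*(-21092 + (t(6)*24)*14) = ((½)/126 - 74)*(-21092 - 3*24*14) = ((½)*(1/126) - 74)*(-21092 - 72*14) = (1/252 - 74)*(-21092 - 1008) = -18647/252*(-22100) = 103024675/63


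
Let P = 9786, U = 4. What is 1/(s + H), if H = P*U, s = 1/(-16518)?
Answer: 16518/646580591 ≈ 2.5547e-5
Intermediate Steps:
s = -1/16518 ≈ -6.0540e-5
H = 39144 (H = 9786*4 = 39144)
1/(s + H) = 1/(-1/16518 + 39144) = 1/(646580591/16518) = 16518/646580591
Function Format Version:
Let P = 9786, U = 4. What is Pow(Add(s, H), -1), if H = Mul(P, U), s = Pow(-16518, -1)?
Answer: Rational(16518, 646580591) ≈ 2.5547e-5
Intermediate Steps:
s = Rational(-1, 16518) ≈ -6.0540e-5
H = 39144 (H = Mul(9786, 4) = 39144)
Pow(Add(s, H), -1) = Pow(Add(Rational(-1, 16518), 39144), -1) = Pow(Rational(646580591, 16518), -1) = Rational(16518, 646580591)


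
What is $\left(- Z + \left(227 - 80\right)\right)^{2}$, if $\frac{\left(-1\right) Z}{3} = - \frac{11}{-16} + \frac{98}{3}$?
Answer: $\frac{15626209}{256} \approx 61040.0$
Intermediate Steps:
$Z = - \frac{1601}{16}$ ($Z = - 3 \left(- \frac{11}{-16} + \frac{98}{3}\right) = - 3 \left(\left(-11\right) \left(- \frac{1}{16}\right) + 98 \cdot \frac{1}{3}\right) = - 3 \left(\frac{11}{16} + \frac{98}{3}\right) = \left(-3\right) \frac{1601}{48} = - \frac{1601}{16} \approx -100.06$)
$\left(- Z + \left(227 - 80\right)\right)^{2} = \left(\left(-1\right) \left(- \frac{1601}{16}\right) + \left(227 - 80\right)\right)^{2} = \left(\frac{1601}{16} + 147\right)^{2} = \left(\frac{3953}{16}\right)^{2} = \frac{15626209}{256}$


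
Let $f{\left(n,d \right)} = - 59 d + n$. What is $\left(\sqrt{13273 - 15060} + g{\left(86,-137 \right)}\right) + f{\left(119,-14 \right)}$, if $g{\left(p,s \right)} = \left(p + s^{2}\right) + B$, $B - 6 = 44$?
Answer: $19850 + i \sqrt{1787} \approx 19850.0 + 42.273 i$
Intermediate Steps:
$B = 50$ ($B = 6 + 44 = 50$)
$f{\left(n,d \right)} = n - 59 d$
$g{\left(p,s \right)} = 50 + p + s^{2}$ ($g{\left(p,s \right)} = \left(p + s^{2}\right) + 50 = 50 + p + s^{2}$)
$\left(\sqrt{13273 - 15060} + g{\left(86,-137 \right)}\right) + f{\left(119,-14 \right)} = \left(\sqrt{13273 - 15060} + \left(50 + 86 + \left(-137\right)^{2}\right)\right) + \left(119 - -826\right) = \left(\sqrt{-1787} + \left(50 + 86 + 18769\right)\right) + \left(119 + 826\right) = \left(i \sqrt{1787} + 18905\right) + 945 = \left(18905 + i \sqrt{1787}\right) + 945 = 19850 + i \sqrt{1787}$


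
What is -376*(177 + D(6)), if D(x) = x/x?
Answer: -66928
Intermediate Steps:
D(x) = 1
-376*(177 + D(6)) = -376*(177 + 1) = -376*178 = -66928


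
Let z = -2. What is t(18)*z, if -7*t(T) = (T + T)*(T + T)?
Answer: 2592/7 ≈ 370.29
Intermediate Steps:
t(T) = -4*T**2/7 (t(T) = -(T + T)*(T + T)/7 = -2*T*2*T/7 = -4*T**2/7)
t(18)*z = -4/7*18**2*(-2) = -4/7*324*(-2) = -1296/7*(-2) = 2592/7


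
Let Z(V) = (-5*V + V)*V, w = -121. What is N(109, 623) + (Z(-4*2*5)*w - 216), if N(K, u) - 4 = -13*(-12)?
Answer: 774344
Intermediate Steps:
N(K, u) = 160 (N(K, u) = 4 - 13*(-12) = 4 + 156 = 160)
Z(V) = -4*V**2 (Z(V) = (-4*V)*V = -4*V**2)
N(109, 623) + (Z(-4*2*5)*w - 216) = 160 + (-4*(-4*2*5)**2*(-121) - 216) = 160 + (-4*(-8*5)**2*(-121) - 216) = 160 + (-4*(-40)**2*(-121) - 216) = 160 + (-4*1600*(-121) - 216) = 160 + (-6400*(-121) - 216) = 160 + (774400 - 216) = 160 + 774184 = 774344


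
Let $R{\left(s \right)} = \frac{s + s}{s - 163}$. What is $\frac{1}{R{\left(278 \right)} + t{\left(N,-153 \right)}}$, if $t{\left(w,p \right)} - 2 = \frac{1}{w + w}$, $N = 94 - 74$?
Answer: $\frac{920}{6311} \approx 0.14578$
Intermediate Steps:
$N = 20$
$R{\left(s \right)} = \frac{2 s}{-163 + s}$
$t{\left(w,p \right)} = 2 + \frac{1}{2 w}$ ($t{\left(w,p \right)} = 2 + \frac{1}{w + w} = 2 + \frac{1}{2 w}$)
$\frac{1}{R{\left(278 \right)} + t{\left(N,-153 \right)}} = \frac{1}{2 \cdot 278 \frac{1}{-163 + 278} + \left(2 + \frac{1}{2 \cdot 20}\right)} = \frac{1}{2 \cdot 278 \cdot \frac{1}{115} + \left(2 + \frac{1}{2} \cdot \frac{1}{20}\right)} = \frac{1}{2 \cdot 278 \cdot \frac{1}{115} + \left(2 + \frac{1}{40}\right)} = \frac{1}{\frac{556}{115} + \frac{81}{40}} = \frac{1}{\frac{6311}{920}} = \frac{920}{6311}$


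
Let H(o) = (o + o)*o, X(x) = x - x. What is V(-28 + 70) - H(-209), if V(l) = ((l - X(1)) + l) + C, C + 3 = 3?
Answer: -87278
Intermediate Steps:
X(x) = 0
C = 0 (C = -3 + 3 = 0)
H(o) = 2*o² (H(o) = (2*o)*o = 2*o²)
V(l) = 2*l (V(l) = ((l - 1*0) + l) + 0 = ((l + 0) + l) + 0 = (l + l) + 0 = 2*l + 0 = 2*l)
V(-28 + 70) - H(-209) = 2*(-28 + 70) - 2*(-209)² = 2*42 - 2*43681 = 84 - 1*87362 = 84 - 87362 = -87278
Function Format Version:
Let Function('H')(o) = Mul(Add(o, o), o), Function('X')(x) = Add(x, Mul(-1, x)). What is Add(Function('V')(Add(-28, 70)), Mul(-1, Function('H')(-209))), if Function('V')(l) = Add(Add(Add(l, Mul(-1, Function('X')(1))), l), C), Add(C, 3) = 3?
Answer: -87278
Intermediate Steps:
Function('X')(x) = 0
C = 0 (C = Add(-3, 3) = 0)
Function('H')(o) = Mul(2, Pow(o, 2)) (Function('H')(o) = Mul(Mul(2, o), o) = Mul(2, Pow(o, 2)))
Function('V')(l) = Mul(2, l) (Function('V')(l) = Add(Add(Add(l, Mul(-1, 0)), l), 0) = Add(Add(Add(l, 0), l), 0) = Add(Add(l, l), 0) = Add(Mul(2, l), 0) = Mul(2, l))
Add(Function('V')(Add(-28, 70)), Mul(-1, Function('H')(-209))) = Add(Mul(2, Add(-28, 70)), Mul(-1, Mul(2, Pow(-209, 2)))) = Add(Mul(2, 42), Mul(-1, Mul(2, 43681))) = Add(84, Mul(-1, 87362)) = Add(84, -87362) = -87278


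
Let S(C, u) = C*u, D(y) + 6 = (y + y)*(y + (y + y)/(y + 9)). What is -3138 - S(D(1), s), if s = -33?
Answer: -16284/5 ≈ -3256.8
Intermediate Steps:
D(y) = -6 + 2*y*(y + 2*y/(9 + y)) (D(y) = -6 + (y + y)*(y + (y + y)/(y + 9)) = -6 + (2*y)*(y + (2*y)/(9 + y)) = -6 + (2*y)*(y + 2*y/(9 + y)) = -6 + 2*y*(y + 2*y/(9 + y)))
-3138 - S(D(1), s) = -3138 - 2*(-27 + 1³ - 3*1 + 11*1²)/(9 + 1)*(-33) = -3138 - 2*(-27 + 1 - 3 + 11*1)/10*(-33) = -3138 - 2*(⅒)*(-27 + 1 - 3 + 11)*(-33) = -3138 - 2*(⅒)*(-18)*(-33) = -3138 - (-18)*(-33)/5 = -3138 - 1*594/5 = -3138 - 594/5 = -16284/5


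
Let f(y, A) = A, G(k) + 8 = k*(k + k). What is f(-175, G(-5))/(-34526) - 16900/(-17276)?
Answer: 72845476/74558897 ≈ 0.97702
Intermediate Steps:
G(k) = -8 + 2*k² (G(k) = -8 + k*(k + k) = -8 + k*(2*k) = -8 + 2*k²)
f(-175, G(-5))/(-34526) - 16900/(-17276) = (-8 + 2*(-5)²)/(-34526) - 16900/(-17276) = (-8 + 2*25)*(-1/34526) - 16900*(-1/17276) = (-8 + 50)*(-1/34526) + 4225/4319 = 42*(-1/34526) + 4225/4319 = -21/17263 + 4225/4319 = 72845476/74558897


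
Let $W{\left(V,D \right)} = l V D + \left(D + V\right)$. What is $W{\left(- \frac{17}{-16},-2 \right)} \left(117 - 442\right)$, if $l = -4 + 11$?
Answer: $\frac{82225}{16} \approx 5139.1$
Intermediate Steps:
$l = 7$
$W{\left(V,D \right)} = D + V + 7 D V$ ($W{\left(V,D \right)} = 7 V D + \left(D + V\right) = 7 D V + \left(D + V\right) = D + V + 7 D V$)
$W{\left(- \frac{17}{-16},-2 \right)} \left(117 - 442\right) = \left(-2 - \frac{17}{-16} + 7 \left(-2\right) \left(- \frac{17}{-16}\right)\right) \left(117 - 442\right) = \left(-2 - - \frac{17}{16} + 7 \left(-2\right) \left(\left(-17\right) \left(- \frac{1}{16}\right)\right)\right) \left(-325\right) = \left(-2 + \frac{17}{16} + 7 \left(-2\right) \frac{17}{16}\right) \left(-325\right) = \left(-2 + \frac{17}{16} - \frac{119}{8}\right) \left(-325\right) = \left(- \frac{253}{16}\right) \left(-325\right) = \frac{82225}{16}$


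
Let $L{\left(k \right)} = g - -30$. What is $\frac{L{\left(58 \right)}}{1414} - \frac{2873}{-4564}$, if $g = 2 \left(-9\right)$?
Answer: $\frac{294085}{460964} \approx 0.63798$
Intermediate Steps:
$g = -18$
$L{\left(k \right)} = 12$ ($L{\left(k \right)} = -18 - -30 = -18 + 30 = 12$)
$\frac{L{\left(58 \right)}}{1414} - \frac{2873}{-4564} = \frac{12}{1414} - \frac{2873}{-4564} = 12 \cdot \frac{1}{1414} - - \frac{2873}{4564} = \frac{6}{707} + \frac{2873}{4564} = \frac{294085}{460964}$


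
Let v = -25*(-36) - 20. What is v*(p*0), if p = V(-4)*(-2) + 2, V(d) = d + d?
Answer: 0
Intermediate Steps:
V(d) = 2*d
p = 18 (p = (2*(-4))*(-2) + 2 = -8*(-2) + 2 = 16 + 2 = 18)
v = 880 (v = 900 - 20 = 880)
v*(p*0) = 880*(18*0) = 880*0 = 0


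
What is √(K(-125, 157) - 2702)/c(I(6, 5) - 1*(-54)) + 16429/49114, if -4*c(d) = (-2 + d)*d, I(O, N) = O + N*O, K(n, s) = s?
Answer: 16429/49114 - I*√2545/1980 ≈ 0.33451 - 0.025479*I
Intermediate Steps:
c(d) = -d*(-2 + d)/4 (c(d) = -(-2 + d)*d/4 = -d*(-2 + d)/4)
√(K(-125, 157) - 2702)/c(I(6, 5) - 1*(-54)) + 16429/49114 = √(157 - 2702)/(((6*(1 + 5) - 1*(-54))*(2 - (6*(1 + 5) - 1*(-54)))/4)) + 16429/49114 = √(-2545)/(((6*6 + 54)*(2 - (6*6 + 54))/4)) + 16429*(1/49114) = (I*√2545)/(((36 + 54)*(2 - (36 + 54))/4)) + 16429/49114 = (I*√2545)/(((¼)*90*(2 - 1*90))) + 16429/49114 = (I*√2545)/(((¼)*90*(2 - 90))) + 16429/49114 = (I*√2545)/(((¼)*90*(-88))) + 16429/49114 = (I*√2545)/(-1980) + 16429/49114 = (I*√2545)*(-1/1980) + 16429/49114 = -I*√2545/1980 + 16429/49114 = 16429/49114 - I*√2545/1980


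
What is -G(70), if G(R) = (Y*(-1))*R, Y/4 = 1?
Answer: 280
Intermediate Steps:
Y = 4 (Y = 4*1 = 4)
G(R) = -4*R (G(R) = (4*(-1))*R = -4*R)
-G(70) = -(-4)*70 = -1*(-280) = 280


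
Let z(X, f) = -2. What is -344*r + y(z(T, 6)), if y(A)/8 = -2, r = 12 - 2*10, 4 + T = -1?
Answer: 2736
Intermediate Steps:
T = -5 (T = -4 - 1 = -5)
r = -8 (r = 12 - 20 = -8)
y(A) = -16 (y(A) = 8*(-2) = -16)
-344*r + y(z(T, 6)) = -344*(-8) - 16 = 2752 - 16 = 2736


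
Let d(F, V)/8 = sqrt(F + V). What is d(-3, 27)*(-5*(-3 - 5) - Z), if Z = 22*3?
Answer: -416*sqrt(6) ≈ -1019.0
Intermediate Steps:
Z = 66
d(F, V) = 8*sqrt(F + V)
d(-3, 27)*(-5*(-3 - 5) - Z) = (8*sqrt(-3 + 27))*(-5*(-3 - 5) - 1*66) = (8*sqrt(24))*(-5*(-8) - 66) = (8*(2*sqrt(6)))*(40 - 66) = (16*sqrt(6))*(-26) = -416*sqrt(6)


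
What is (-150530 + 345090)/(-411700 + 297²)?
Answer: -194560/323491 ≈ -0.60144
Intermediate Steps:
(-150530 + 345090)/(-411700 + 297²) = 194560/(-411700 + 88209) = 194560/(-323491) = 194560*(-1/323491) = -194560/323491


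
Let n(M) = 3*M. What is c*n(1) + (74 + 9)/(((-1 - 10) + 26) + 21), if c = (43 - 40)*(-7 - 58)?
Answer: -20977/36 ≈ -582.69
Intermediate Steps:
c = -195 (c = 3*(-65) = -195)
c*n(1) + (74 + 9)/(((-1 - 10) + 26) + 21) = -585 + (74 + 9)/(((-1 - 10) + 26) + 21) = -195*3 + 83/((-11 + 26) + 21) = -585 + 83/(15 + 21) = -585 + 83/36 = -20977/36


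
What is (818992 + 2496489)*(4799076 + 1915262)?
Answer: 22261260066578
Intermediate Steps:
(818992 + 2496489)*(4799076 + 1915262) = 3315481*6714338 = 22261260066578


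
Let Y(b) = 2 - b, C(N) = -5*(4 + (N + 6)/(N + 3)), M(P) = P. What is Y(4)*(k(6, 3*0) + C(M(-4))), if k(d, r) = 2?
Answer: 16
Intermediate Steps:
C(N) = -20 - 5*(6 + N)/(3 + N) (C(N) = -5*(4 + (6 + N)/(3 + N)) = -20 - 5*(6 + N)/(3 + N))
Y(4)*(k(6, 3*0) + C(M(-4))) = (2 - 1*4)*(2 + 5*(-18 - 5*(-4))/(3 - 4)) = (2 - 4)*(2 + 5*(-18 + 20)/(-1)) = -2*(2 + 5*(-1)*2) = -2*(2 - 10) = -2*(-8) = 16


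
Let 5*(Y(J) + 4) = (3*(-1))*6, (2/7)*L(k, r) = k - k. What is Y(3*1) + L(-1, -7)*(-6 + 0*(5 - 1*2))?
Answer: -38/5 ≈ -7.6000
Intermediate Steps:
L(k, r) = 0 (L(k, r) = 7*(k - k)/2 = (7/2)*0 = 0)
Y(J) = -38/5 (Y(J) = -4 + ((3*(-1))*6)/5 = -4 + (-3*6)/5 = -4 + (⅕)*(-18) = -4 - 18/5 = -38/5)
Y(3*1) + L(-1, -7)*(-6 + 0*(5 - 1*2)) = -38/5 + 0*(-6 + 0*(5 - 1*2)) = -38/5 + 0*(-6 + 0*(5 - 2)) = -38/5 + 0*(-6 + 0*3) = -38/5 + 0*(-6 + 0) = -38/5 + 0*(-6) = -38/5 + 0 = -38/5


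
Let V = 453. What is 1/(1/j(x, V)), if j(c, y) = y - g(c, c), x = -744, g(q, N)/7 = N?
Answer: 5661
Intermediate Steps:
g(q, N) = 7*N
j(c, y) = y - 7*c
1/(1/j(x, V)) = 1/(1/(453 - 7*(-744))) = 1/(1/(453 + 5208)) = 1/(1/5661) = 5661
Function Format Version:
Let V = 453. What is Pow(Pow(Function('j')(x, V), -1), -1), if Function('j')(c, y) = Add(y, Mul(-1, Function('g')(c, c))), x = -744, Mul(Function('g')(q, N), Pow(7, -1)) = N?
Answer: 5661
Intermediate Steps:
Function('g')(q, N) = Mul(7, N)
Function('j')(c, y) = Add(y, Mul(-7, c)) (Function('j')(c, y) = Add(y, Mul(-1, Mul(7, c))) = Add(y, Mul(-7, c)))
Pow(Pow(Function('j')(x, V), -1), -1) = Pow(Pow(Add(453, Mul(-7, -744)), -1), -1) = Pow(Pow(Add(453, 5208), -1), -1) = Pow(Pow(5661, -1), -1) = Pow(Rational(1, 5661), -1) = 5661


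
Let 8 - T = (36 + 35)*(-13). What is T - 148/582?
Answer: 270847/291 ≈ 930.75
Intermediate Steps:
T = 931 (T = 8 - (36 + 35)*(-13) = 8 - 71*(-13) = 8 - 1*(-923) = 8 + 923 = 931)
T - 148/582 = 931 - 148/582 = 931 - 148*1/582 = 931 - 74/291 = 270847/291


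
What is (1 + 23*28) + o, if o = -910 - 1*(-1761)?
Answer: 1496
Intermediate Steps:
o = 851 (o = -910 + 1761 = 851)
(1 + 23*28) + o = (1 + 23*28) + 851 = (1 + 644) + 851 = 645 + 851 = 1496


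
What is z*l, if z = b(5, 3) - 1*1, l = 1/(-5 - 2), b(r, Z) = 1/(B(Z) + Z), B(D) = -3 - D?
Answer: 4/21 ≈ 0.19048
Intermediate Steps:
b(r, Z) = -⅓ (b(r, Z) = 1/((-3 - Z) + Z) = 1/(-3) = -⅓)
l = -⅐ (l = 1/(-7) = -⅐ ≈ -0.14286)
z = -4/3 (z = -⅓ - 1*1 = -⅓ - 1 = -4/3 ≈ -1.3333)
z*l = -4/3*(-⅐) = 4/21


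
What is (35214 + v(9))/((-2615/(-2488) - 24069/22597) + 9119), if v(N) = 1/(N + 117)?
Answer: 124726050042620/32298938939421 ≈ 3.8616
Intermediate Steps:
v(N) = 1/(117 + N)
(35214 + v(9))/((-2615/(-2488) - 24069/22597) + 9119) = (35214 + 1/(117 + 9))/((-2615/(-2488) - 24069/22597) + 9119) = (35214 + 1/126)/((-2615*(-1/2488) - 24069*1/22597) + 9119) = (35214 + 1/126)/((2615/2488 - 24069/22597) + 9119) = 4436965/(126*(-792517/56221336 + 9119)) = 4436965/(126*(512681570467/56221336)) = (4436965/126)*(56221336/512681570467) = 124726050042620/32298938939421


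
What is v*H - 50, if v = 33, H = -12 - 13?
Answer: -875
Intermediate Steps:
H = -25
v*H - 50 = 33*(-25) - 50 = -825 - 50 = -875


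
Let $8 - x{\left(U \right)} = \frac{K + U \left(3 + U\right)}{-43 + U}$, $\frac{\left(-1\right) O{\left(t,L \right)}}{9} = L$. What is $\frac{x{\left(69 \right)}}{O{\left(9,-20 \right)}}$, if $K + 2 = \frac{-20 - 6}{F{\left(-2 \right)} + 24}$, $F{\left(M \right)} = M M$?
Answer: $- \frac{5123}{5040} \approx -1.0165$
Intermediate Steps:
$O{\left(t,L \right)} = - 9 L$
$F{\left(M \right)} = M^{2}$
$K = - \frac{41}{14}$ ($K = -2 + \frac{-20 - 6}{\left(-2\right)^{2} + 24} = -2 - \frac{26}{4 + 24} = -2 - \frac{26}{28} = -2 - \frac{13}{14} = - \frac{41}{14} \approx -2.9286$)
$x{\left(U \right)} = 8 - \frac{- \frac{41}{14} + U \left(3 + U\right)}{-43 + U}$
$\frac{x{\left(69 \right)}}{O{\left(9,-20 \right)}} = \frac{\frac{1}{-43 + 69} \left(- \frac{4775}{14} - 69^{2} + 5 \cdot 69\right)}{\left(-9\right) \left(-20\right)} = \frac{\frac{1}{26} \left(- \frac{4775}{14} - 4761 + 345\right)}{180} = \frac{- \frac{4775}{14} - 4761 + 345}{26} \cdot \frac{1}{180} = \frac{1}{26} \left(- \frac{66599}{14}\right) \frac{1}{180} = \left(- \frac{5123}{28}\right) \frac{1}{180} = - \frac{5123}{5040}$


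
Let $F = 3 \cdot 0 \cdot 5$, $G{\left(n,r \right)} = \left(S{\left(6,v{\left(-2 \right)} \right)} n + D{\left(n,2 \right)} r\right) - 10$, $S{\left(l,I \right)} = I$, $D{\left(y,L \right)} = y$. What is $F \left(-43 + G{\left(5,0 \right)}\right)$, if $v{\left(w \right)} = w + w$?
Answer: $0$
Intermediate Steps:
$v{\left(w \right)} = 2 w$
$G{\left(n,r \right)} = -10 - 4 n + n r$ ($G{\left(n,r \right)} = \left(2 \left(-2\right) n + n r\right) - 10 = \left(- 4 n + n r\right) - 10 = -10 - 4 n + n r$)
$F = 0$ ($F = 0 \cdot 5 = 0$)
$F \left(-43 + G{\left(5,0 \right)}\right) = 0 \left(-43 - 30\right) = 0 \left(-73\right) = 0$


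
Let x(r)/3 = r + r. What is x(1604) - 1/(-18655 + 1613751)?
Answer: 15351203903/1595096 ≈ 9624.0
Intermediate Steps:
x(r) = 6*r (x(r) = 3*(r + r) = 3*(2*r) = 6*r)
x(1604) - 1/(-18655 + 1613751) = 6*1604 - 1/(-18655 + 1613751) = 9624 - 1/1595096 = 15351203903/1595096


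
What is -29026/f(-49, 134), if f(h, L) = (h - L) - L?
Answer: 29026/317 ≈ 91.565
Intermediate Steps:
f(h, L) = h - 2*L
-29026/f(-49, 134) = -29026/(-49 - 2*134) = -29026/(-49 - 268) = -29026/(-317) = -29026*(-1/317) = 29026/317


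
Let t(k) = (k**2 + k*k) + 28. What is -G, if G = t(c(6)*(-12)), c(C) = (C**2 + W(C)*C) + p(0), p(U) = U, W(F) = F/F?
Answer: -508060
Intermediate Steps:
W(F) = 1
c(C) = C + C**2 (c(C) = (C**2 + 1*C) + 0 = (C**2 + C) + 0 = (C + C**2) + 0 = C + C**2)
t(k) = 28 + 2*k**2 (t(k) = (k**2 + k**2) + 28 = 2*k**2 + 28 = 28 + 2*k**2)
G = 508060 (G = 28 + 2*((6*(1 + 6))*(-12))**2 = 28 + 2*((6*7)*(-12))**2 = 28 + 2*(42*(-12))**2 = 28 + 2*(-504)**2 = 28 + 2*254016 = 28 + 508032 = 508060)
-G = -1*508060 = -508060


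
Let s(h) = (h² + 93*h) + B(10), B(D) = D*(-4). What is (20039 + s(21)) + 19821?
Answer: 42214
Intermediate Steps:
B(D) = -4*D
s(h) = -40 + h² + 93*h (s(h) = (h² + 93*h) - 4*10 = (h² + 93*h) - 40 = -40 + h² + 93*h)
(20039 + s(21)) + 19821 = (20039 + (-40 + 21² + 93*21)) + 19821 = (20039 + (-40 + 441 + 1953)) + 19821 = (20039 + 2354) + 19821 = 22393 + 19821 = 42214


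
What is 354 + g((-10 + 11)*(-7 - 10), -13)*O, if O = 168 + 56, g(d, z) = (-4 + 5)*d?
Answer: -3454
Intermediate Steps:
g(d, z) = d (g(d, z) = 1*d = d)
O = 224
354 + g((-10 + 11)*(-7 - 10), -13)*O = 354 + ((-10 + 11)*(-7 - 10))*224 = 354 + (1*(-17))*224 = 354 - 17*224 = 354 - 3808 = -3454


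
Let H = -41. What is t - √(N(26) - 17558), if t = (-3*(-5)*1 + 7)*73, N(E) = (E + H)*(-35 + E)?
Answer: 1606 - I*√17423 ≈ 1606.0 - 132.0*I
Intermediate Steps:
N(E) = (-41 + E)*(-35 + E) (N(E) = (E - 41)*(-35 + E) = (-41 + E)*(-35 + E))
t = 1606 (t = (15*1 + 7)*73 = (15 + 7)*73 = 22*73 = 1606)
t - √(N(26) - 17558) = 1606 - √((1435 + 26² - 76*26) - 17558) = 1606 - √((1435 + 676 - 1976) - 17558) = 1606 - √(135 - 17558) = 1606 - √(-17423) = 1606 - I*√17423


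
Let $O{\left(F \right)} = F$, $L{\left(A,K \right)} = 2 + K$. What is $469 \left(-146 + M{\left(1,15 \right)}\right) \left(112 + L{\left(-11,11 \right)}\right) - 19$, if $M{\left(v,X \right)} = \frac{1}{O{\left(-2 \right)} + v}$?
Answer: $-8617894$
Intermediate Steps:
$M{\left(v,X \right)} = \frac{1}{-2 + v}$
$469 \left(-146 + M{\left(1,15 \right)}\right) \left(112 + L{\left(-11,11 \right)}\right) - 19 = 469 \left(-146 + \frac{1}{-2 + 1}\right) \left(112 + \left(2 + 11\right)\right) - 19 = 469 \left(-146 + \frac{1}{-1}\right) \left(112 + 13\right) - 19 = 469 \left(-146 - 1\right) 125 - 19 = 469 \left(\left(-147\right) 125\right) - 19 = 469 \left(-18375\right) - 19 = -8617875 - 19 = -8617894$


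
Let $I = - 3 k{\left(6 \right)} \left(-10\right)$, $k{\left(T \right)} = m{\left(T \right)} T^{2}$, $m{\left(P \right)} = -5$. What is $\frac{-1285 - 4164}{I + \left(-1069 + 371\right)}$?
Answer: $\frac{5449}{6098} \approx 0.89357$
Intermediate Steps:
$k{\left(T \right)} = - 5 T^{2}$
$I = -5400$ ($I = - 3 \left(- 5 \cdot 6^{2}\right) \left(-10\right) = - 3 \left(\left(-5\right) 36\right) \left(-10\right) = \left(-3\right) \left(-180\right) \left(-10\right) = 540 \left(-10\right) = -5400$)
$\frac{-1285 - 4164}{I + \left(-1069 + 371\right)} = \frac{-1285 - 4164}{-5400 + \left(-1069 + 371\right)} = - \frac{5449}{-5400 - 698} = - \frac{5449}{-6098} = \left(-5449\right) \left(- \frac{1}{6098}\right) = \frac{5449}{6098}$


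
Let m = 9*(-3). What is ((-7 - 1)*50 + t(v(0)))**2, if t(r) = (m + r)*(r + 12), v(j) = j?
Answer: 524176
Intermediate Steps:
m = -27
t(r) = (-27 + r)*(12 + r) (t(r) = (-27 + r)*(r + 12) = (-27 + r)*(12 + r))
((-7 - 1)*50 + t(v(0)))**2 = ((-7 - 1)*50 + (-324 + 0**2 - 15*0))**2 = (-8*50 + (-324 + 0 + 0))**2 = (-400 - 324)**2 = (-724)**2 = 524176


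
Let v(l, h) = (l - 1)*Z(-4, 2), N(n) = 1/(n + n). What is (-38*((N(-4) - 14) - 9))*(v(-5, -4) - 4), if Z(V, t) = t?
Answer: -14060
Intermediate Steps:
N(n) = 1/(2*n)
v(l, h) = -2 + 2*l (v(l, h) = (l - 1)*2 = (-1 + l)*2 = -2 + 2*l)
(-38*((N(-4) - 14) - 9))*(v(-5, -4) - 4) = (-38*(((½)/(-4) - 14) - 9))*((-2 + 2*(-5)) - 4) = (-38*(((½)*(-¼) - 14) - 9))*((-2 - 10) - 4) = (-38*((-⅛ - 14) - 9))*(-12 - 4) = -38*(-113/8 - 9)*(-16) = -38*(-185/8)*(-16) = (3515/4)*(-16) = -14060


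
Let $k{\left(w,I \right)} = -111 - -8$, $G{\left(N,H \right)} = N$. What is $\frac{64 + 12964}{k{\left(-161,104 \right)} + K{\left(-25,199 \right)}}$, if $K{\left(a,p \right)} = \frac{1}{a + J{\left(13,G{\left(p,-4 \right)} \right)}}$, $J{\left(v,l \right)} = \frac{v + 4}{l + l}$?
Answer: $- \frac{129407124}{1023497} \approx -126.44$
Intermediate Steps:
$k{\left(w,I \right)} = -103$ ($k{\left(w,I \right)} = -111 + 8 = -103$)
$J{\left(v,l \right)} = \frac{4 + v}{2 l}$
$K{\left(a,p \right)} = \frac{1}{a + \frac{17}{2 p}}$ ($K{\left(a,p \right)} = \frac{1}{a + \frac{4 + 13}{2 p}} = \frac{1}{a + \frac{1}{2} \frac{1}{p} 17} = \frac{1}{a + \frac{17}{2 p}}$)
$\frac{64 + 12964}{k{\left(-161,104 \right)} + K{\left(-25,199 \right)}} = \frac{64 + 12964}{-103 + 2 \cdot 199 \frac{1}{17 + 2 \left(-25\right) 199}} = \frac{13028}{-103 + 2 \cdot 199 \frac{1}{17 - 9950}} = \frac{13028}{-103 + 2 \cdot 199 \frac{1}{-9933}} = \frac{13028}{-103 + 2 \cdot 199 \left(- \frac{1}{9933}\right)} = \frac{13028}{-103 - \frac{398}{9933}} = \frac{13028}{- \frac{1023497}{9933}} = 13028 \left(- \frac{9933}{1023497}\right) = - \frac{129407124}{1023497}$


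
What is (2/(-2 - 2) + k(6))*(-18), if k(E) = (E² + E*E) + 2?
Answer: -1323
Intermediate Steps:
k(E) = 2 + 2*E² (k(E) = (E² + E²) + 2 = 2*E² + 2 = 2 + 2*E²)
(2/(-2 - 2) + k(6))*(-18) = (2/(-2 - 2) + (2 + 2*6²))*(-18) = (2/(-4) + (2 + 2*36))*(-18) = (-¼*2 + (2 + 72))*(-18) = (-½ + 74)*(-18) = (147/2)*(-18) = -1323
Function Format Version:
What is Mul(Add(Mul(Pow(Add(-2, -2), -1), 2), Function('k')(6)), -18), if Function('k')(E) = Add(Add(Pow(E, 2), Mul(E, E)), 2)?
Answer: -1323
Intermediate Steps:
Function('k')(E) = Add(2, Mul(2, Pow(E, 2))) (Function('k')(E) = Add(Add(Pow(E, 2), Pow(E, 2)), 2) = Add(Mul(2, Pow(E, 2)), 2) = Add(2, Mul(2, Pow(E, 2))))
Mul(Add(Mul(Pow(Add(-2, -2), -1), 2), Function('k')(6)), -18) = Mul(Add(Mul(Pow(Add(-2, -2), -1), 2), Add(2, Mul(2, Pow(6, 2)))), -18) = Mul(Add(Mul(Pow(-4, -1), 2), Add(2, Mul(2, 36))), -18) = Mul(Add(Mul(Rational(-1, 4), 2), Add(2, 72)), -18) = Mul(Add(Rational(-1, 2), 74), -18) = Mul(Rational(147, 2), -18) = -1323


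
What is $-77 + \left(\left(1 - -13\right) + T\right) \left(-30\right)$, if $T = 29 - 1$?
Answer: $-1337$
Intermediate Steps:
$T = 28$ ($T = 29 - 1 = 28$)
$-77 + \left(\left(1 - -13\right) + T\right) \left(-30\right) = -77 + \left(\left(1 - -13\right) + 28\right) \left(-30\right) = -77 + \left(\left(1 + 13\right) + 28\right) \left(-30\right) = -77 + \left(14 + 28\right) \left(-30\right) = -77 + 42 \left(-30\right) = -77 - 1260 = -1337$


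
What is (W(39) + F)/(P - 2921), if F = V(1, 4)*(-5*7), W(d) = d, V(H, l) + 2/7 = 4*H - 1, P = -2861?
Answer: 4/413 ≈ 0.0096852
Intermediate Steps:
V(H, l) = -9/7 + 4*H (V(H, l) = -2/7 + (4*H - 1) = -2/7 + (-1 + 4*H) = -9/7 + 4*H)
F = -95 (F = (-9/7 + 4*1)*(-5*7) = (-9/7 + 4)*(-35) = (19/7)*(-35) = -95)
(W(39) + F)/(P - 2921) = (39 - 95)/(-2861 - 2921) = -56/(-5782) = -56*(-1/5782) = 4/413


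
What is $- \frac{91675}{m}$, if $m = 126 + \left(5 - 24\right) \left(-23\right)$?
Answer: $- \frac{91675}{563} \approx -162.83$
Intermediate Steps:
$m = 563$ ($m = 126 + \left(5 - 24\right) \left(-23\right) = 126 - -437 = 126 + 437 = 563$)
$- \frac{91675}{m} = - \frac{91675}{563}$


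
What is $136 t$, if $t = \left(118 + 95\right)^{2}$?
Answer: $6170184$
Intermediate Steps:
$t = 45369$ ($t = 213^{2} = 45369$)
$136 t = 136 \cdot 45369 = 6170184$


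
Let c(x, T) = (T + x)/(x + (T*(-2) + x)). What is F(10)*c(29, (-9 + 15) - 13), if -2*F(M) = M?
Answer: -55/36 ≈ -1.5278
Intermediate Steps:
F(M) = -M/2
c(x, T) = (T + x)/(-2*T + 2*x) (c(x, T) = (T + x)/(x + (-2*T + x)) = (T + x)/(x + (x - 2*T)) = (T + x)/(-2*T + 2*x))
F(10)*c(29, (-9 + 15) - 13) = (-½*10)*((((-9 + 15) - 13) + 29)/(2*(29 - ((-9 + 15) - 13)))) = -5*((6 - 13) + 29)/(2*(29 - (6 - 13))) = -5*(-7 + 29)/(2*(29 - 1*(-7))) = -5*22/(2*(29 + 7)) = -5*22/(2*36) = -5*11/36 = -55/36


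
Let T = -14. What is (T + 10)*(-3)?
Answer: 12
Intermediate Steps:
(T + 10)*(-3) = (-14 + 10)*(-3) = -4*(-3) = 12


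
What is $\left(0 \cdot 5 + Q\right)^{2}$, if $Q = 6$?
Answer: $36$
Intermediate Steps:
$\left(0 \cdot 5 + Q\right)^{2} = \left(0 \cdot 5 + 6\right)^{2} = \left(0 + 6\right)^{2} = 6^{2} = 36$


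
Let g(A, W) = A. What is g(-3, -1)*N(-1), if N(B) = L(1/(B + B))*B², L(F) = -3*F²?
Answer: 9/4 ≈ 2.2500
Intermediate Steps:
N(B) = -¾ (N(B) = (-3/(B + B)²)*B² = (-3*1/(4*B²))*B² = (-3/(4*B²))*B² = -¾)
g(-3, -1)*N(-1) = -3*(-¾) = 9/4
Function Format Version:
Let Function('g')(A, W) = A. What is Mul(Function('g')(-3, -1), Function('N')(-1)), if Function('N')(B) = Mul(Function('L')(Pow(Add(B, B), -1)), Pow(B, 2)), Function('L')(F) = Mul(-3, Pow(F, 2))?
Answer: Rational(9, 4) ≈ 2.2500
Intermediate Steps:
Function('N')(B) = Rational(-3, 4) (Function('N')(B) = Mul(Mul(-3, Pow(Pow(Add(B, B), -1), 2)), Pow(B, 2)) = Mul(Mul(-3, Pow(Pow(Mul(2, B), -1), 2)), Pow(B, 2)) = Mul(Mul(-3, Pow(Mul(Rational(1, 2), Pow(B, -1)), 2)), Pow(B, 2)) = Mul(Mul(-3, Mul(Rational(1, 4), Pow(B, -2))), Pow(B, 2)) = Mul(Mul(Rational(-3, 4), Pow(B, -2)), Pow(B, 2)) = Rational(-3, 4))
Mul(Function('g')(-3, -1), Function('N')(-1)) = Mul(-3, Rational(-3, 4)) = Rational(9, 4)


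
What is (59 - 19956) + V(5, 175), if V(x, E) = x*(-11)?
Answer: -19952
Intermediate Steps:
V(x, E) = -11*x
(59 - 19956) + V(5, 175) = (59 - 19956) - 11*5 = -19897 - 55 = -19952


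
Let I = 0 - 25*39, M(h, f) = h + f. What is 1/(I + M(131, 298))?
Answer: -1/546 ≈ -0.0018315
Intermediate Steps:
M(h, f) = f + h
I = -975 (I = 0 - 975 = -975)
1/(I + M(131, 298)) = 1/(-975 + (298 + 131)) = 1/(-975 + 429) = 1/(-546) = -1/546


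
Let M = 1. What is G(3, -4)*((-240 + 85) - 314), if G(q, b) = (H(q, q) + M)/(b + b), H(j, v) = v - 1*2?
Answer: 469/4 ≈ 117.25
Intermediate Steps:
H(j, v) = -2 + v (H(j, v) = v - 2 = -2 + v)
G(q, b) = (-1 + q)/(2*b) (G(q, b) = ((-2 + q) + 1)/(b + b) = (-1 + q)/((2*b)) = (-1 + q)*(1/(2*b)) = (-1 + q)/(2*b))
G(3, -4)*((-240 + 85) - 314) = ((1/2)*(-1 + 3)/(-4))*((-240 + 85) - 314) = ((1/2)*(-1/4)*2)*(-155 - 314) = -1/4*(-469) = 469/4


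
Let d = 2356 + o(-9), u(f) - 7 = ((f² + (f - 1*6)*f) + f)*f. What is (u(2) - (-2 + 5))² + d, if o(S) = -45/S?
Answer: 2361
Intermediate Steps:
u(f) = 7 + f*(f + f² + f*(-6 + f)) (u(f) = 7 + ((f² + (f - 1*6)*f) + f)*f = 7 + ((f² + (f - 6)*f) + f)*f = 7 + ((f² + (-6 + f)*f) + f)*f = 7 + ((f² + f*(-6 + f)) + f)*f = 7 + (f + f² + f*(-6 + f))*f = 7 + f*(f + f² + f*(-6 + f)))
d = 2361 (d = 2356 - 45/(-9) = 2356 - 45*(-⅑) = 2356 + 5 = 2361)
(u(2) - (-2 + 5))² + d = ((7 - 5*2² + 2*2³) - (-2 + 5))² + 2361 = ((7 - 5*4 + 2*8) - 1*3)² + 2361 = ((7 - 20 + 16) - 3)² + 2361 = (3 - 3)² + 2361 = 0² + 2361 = 0 + 2361 = 2361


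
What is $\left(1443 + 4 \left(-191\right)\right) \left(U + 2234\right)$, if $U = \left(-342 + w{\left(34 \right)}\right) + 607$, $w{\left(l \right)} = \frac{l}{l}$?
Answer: $1697500$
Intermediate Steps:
$w{\left(l \right)} = 1$
$U = 266$ ($U = \left(-342 + 1\right) + 607 = -341 + 607 = 266$)
$\left(1443 + 4 \left(-191\right)\right) \left(U + 2234\right) = \left(1443 + 4 \left(-191\right)\right) \left(266 + 2234\right) = \left(1443 - 764\right) 2500 = 679 \cdot 2500 = 1697500$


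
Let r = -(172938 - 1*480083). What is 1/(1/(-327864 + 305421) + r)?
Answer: 22443/6893255234 ≈ 3.2558e-6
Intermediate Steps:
r = 307145 (r = -(172938 - 480083) = -1*(-307145) = 307145)
1/(1/(-327864 + 305421) + r) = 1/(1/(-327864 + 305421) + 307145) = 1/(1/(-22443) + 307145) = 1/(-1/22443 + 307145) = 1/(6893255234/22443) = 22443/6893255234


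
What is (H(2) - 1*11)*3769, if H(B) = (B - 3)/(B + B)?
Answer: -169605/4 ≈ -42401.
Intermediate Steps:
H(B) = (-3 + B)/(2*B) (H(B) = (-3 + B)/((2*B)) = (-3 + B)*(1/(2*B)) = (-3 + B)/(2*B))
(H(2) - 1*11)*3769 = ((½)*(-3 + 2)/2 - 1*11)*3769 = ((½)*(½)*(-1) - 11)*3769 = (-¼ - 11)*3769 = -45/4*3769 = -169605/4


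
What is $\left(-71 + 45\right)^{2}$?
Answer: $676$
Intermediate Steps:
$\left(-71 + 45\right)^{2} = \left(-26\right)^{2} = 676$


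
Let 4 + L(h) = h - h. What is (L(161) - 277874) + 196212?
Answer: -81666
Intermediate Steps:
L(h) = -4 (L(h) = -4 + (h - h) = -4 + 0 = -4)
(L(161) - 277874) + 196212 = (-4 - 277874) + 196212 = -277878 + 196212 = -81666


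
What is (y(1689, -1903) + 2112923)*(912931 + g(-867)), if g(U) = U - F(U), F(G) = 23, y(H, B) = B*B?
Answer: 5229945891612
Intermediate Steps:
y(H, B) = B**2
g(U) = -23 + U (g(U) = U - 1*23 = U - 23 = -23 + U)
(y(1689, -1903) + 2112923)*(912931 + g(-867)) = ((-1903)**2 + 2112923)*(912931 + (-23 - 867)) = (3621409 + 2112923)*(912931 - 890) = 5734332*912041 = 5229945891612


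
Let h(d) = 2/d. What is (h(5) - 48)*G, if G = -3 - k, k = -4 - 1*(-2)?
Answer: 238/5 ≈ 47.600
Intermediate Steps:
k = -2 (k = -4 + 2 = -2)
G = -1 (G = -3 - 1*(-2) = -3 + 2 = -1)
(h(5) - 48)*G = (2/5 - 48)*(-1) = -238/5*(-1) = 238/5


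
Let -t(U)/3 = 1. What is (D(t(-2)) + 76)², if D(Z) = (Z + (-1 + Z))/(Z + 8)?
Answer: 139129/25 ≈ 5565.2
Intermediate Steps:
t(U) = -3 (t(U) = -3*1 = -3)
D(Z) = (-1 + 2*Z)/(8 + Z)
(D(t(-2)) + 76)² = ((-1 + 2*(-3))/(8 - 3) + 76)² = ((-1 - 6)/5 + 76)² = ((⅕)*(-7) + 76)² = (-7/5 + 76)² = (373/5)² = 139129/25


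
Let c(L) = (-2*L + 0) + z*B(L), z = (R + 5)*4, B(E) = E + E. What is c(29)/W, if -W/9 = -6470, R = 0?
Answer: 551/29115 ≈ 0.018925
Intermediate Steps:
W = 58230 (W = -9*(-6470) = 58230)
B(E) = 2*E
z = 20 (z = (0 + 5)*4 = 5*4 = 20)
c(L) = 38*L (c(L) = (-2*L + 0) + 20*(2*L) = -2*L + 40*L = 38*L)
c(29)/W = (38*29)/58230 = 1102*(1/58230) = 551/29115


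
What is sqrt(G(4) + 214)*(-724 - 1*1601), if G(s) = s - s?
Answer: -2325*sqrt(214) ≈ -34012.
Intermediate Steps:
G(s) = 0
sqrt(G(4) + 214)*(-724 - 1*1601) = sqrt(0 + 214)*(-724 - 1*1601) = sqrt(214)*(-724 - 1601) = sqrt(214)*(-2325) = -2325*sqrt(214)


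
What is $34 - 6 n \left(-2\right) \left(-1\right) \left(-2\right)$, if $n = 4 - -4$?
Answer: $6528$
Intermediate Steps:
$n = 8$ ($n = 4 + 4 = 8$)
$34 - 6 n \left(-2\right) \left(-1\right) \left(-2\right) = 34 \left(-6\right) 8 \left(-2\right) \left(-1\right) \left(-2\right) = 34 \left(- 48 \cdot 2 \left(-2\right)\right) = 34 \left(\left(-48\right) \left(-4\right)\right) = 34 \cdot 192 = 6528$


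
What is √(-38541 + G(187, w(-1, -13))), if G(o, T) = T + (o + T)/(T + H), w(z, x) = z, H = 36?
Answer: 4*I*√2950465/35 ≈ 196.31*I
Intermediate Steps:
G(o, T) = T + (T + o)/(36 + T) (G(o, T) = T + (o + T)/(T + 36) = T + (T + o)/(36 + T))
√(-38541 + G(187, w(-1, -13))) = √(-38541 + (187 + (-1)² + 37*(-1))/(36 - 1)) = √(-38541 + (187 + 1 - 37)/35) = √(-38541 + (1/35)*151) = √(-38541 + 151/35) = √(-1348784/35) = 4*I*√2950465/35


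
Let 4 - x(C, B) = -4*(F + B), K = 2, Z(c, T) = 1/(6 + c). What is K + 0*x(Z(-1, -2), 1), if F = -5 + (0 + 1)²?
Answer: 2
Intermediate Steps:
F = -4 (F = -5 + 1² = -5 + 1 = -4)
x(C, B) = -12 + 4*B (x(C, B) = 4 - (-4)*(-4 + B) = 4 - (16 - 4*B) = 4 + (-16 + 4*B) = -12 + 4*B)
K + 0*x(Z(-1, -2), 1) = 2 + 0*(-12 + 4*1) = 2 + 0*(-12 + 4) = 2 + 0*(-8) = 2 + 0 = 2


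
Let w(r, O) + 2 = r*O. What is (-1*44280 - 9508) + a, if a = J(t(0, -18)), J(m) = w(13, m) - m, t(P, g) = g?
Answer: -54006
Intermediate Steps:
w(r, O) = -2 + O*r (w(r, O) = -2 + r*O = -2 + O*r)
J(m) = -2 + 12*m (J(m) = (-2 + m*13) - m = (-2 + 13*m) - m = -2 + 12*m)
a = -218 (a = -2 + 12*(-18) = -2 - 216 = -218)
(-1*44280 - 9508) + a = (-1*44280 - 9508) - 218 = (-44280 - 9508) - 218 = -53788 - 218 = -54006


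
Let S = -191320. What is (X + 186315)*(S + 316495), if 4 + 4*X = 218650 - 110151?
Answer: 106868782125/4 ≈ 2.6717e+10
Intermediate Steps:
X = 108495/4 (X = -1 + (218650 - 110151)/4 = -1 + (1/4)*108499 = -1 + 108499/4 = 108495/4 ≈ 27124.)
(X + 186315)*(S + 316495) = (108495/4 + 186315)*(-191320 + 316495) = (853755/4)*125175 = 106868782125/4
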